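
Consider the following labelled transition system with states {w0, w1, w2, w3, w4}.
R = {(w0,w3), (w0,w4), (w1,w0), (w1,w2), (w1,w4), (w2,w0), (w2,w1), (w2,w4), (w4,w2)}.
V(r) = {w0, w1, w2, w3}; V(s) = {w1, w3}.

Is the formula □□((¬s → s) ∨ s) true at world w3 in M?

Yes

At w3: no accessible worlds, so □□((¬s → s) ∨ s) holds vacuously.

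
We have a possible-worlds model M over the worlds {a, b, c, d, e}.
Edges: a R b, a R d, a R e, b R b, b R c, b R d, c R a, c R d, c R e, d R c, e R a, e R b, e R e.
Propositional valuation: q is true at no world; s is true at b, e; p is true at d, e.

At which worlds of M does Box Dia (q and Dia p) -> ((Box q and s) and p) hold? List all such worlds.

Recall that Box ψ holds at a world iff ψ holds at every accessible world, and Dia ψ holds iff ψ holds at some accessible world.
Let φ = Box Dia (q and Dia p) -> ((Box q and s) and p). Evaluate φ at each world:
  a (successors {b, d, e}): φ is true.
  b (successors {b, c, d}): φ is true.
  c (successors {a, d, e}): φ is true.
  d (successors {c}): φ is true.
  e (successors {a, b, e}): φ is true.
For instance, at b:
  At b: Box Dia (q and Dia p) is false, (Box q and s) and p is false, so Box Dia (q and Dia p) -> ((Box q and s) and p) is true.
    At b: Box Dia (q and Dia p) requires Dia (q and Dia p) at every successor {b, c, d}.
      Dia (q and Dia p) fails at b, so Box Dia (q and Dia p) is false at b.
    At b: Box q and s is false, p is false, so (Box q and s) and p is false.
      At b: Box q is false, s is true, so Box q and s is false.
Satisfying worlds: {a, b, c, d, e}

a, b, c, d, e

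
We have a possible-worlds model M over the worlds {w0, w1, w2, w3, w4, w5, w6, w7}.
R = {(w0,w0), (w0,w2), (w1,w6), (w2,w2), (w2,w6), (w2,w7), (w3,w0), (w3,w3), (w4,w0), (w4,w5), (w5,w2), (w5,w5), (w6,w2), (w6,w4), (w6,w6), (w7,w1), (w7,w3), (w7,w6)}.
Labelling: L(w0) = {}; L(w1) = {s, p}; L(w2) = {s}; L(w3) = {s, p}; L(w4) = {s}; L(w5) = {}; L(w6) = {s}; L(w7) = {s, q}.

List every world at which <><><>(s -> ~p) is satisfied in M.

Recall that <>ψ holds at a world iff ψ holds at some accessible world.
Let φ = <><><>(s -> ~p). Evaluate φ at each world:
  w0 (successors {w0, w2}): φ is true.
  w1 (successors {w6}): φ is true.
  w2 (successors {w2, w6, w7}): φ is true.
  w3 (successors {w0, w3}): φ is true.
  w4 (successors {w0, w5}): φ is true.
  w5 (successors {w2, w5}): φ is true.
  w6 (successors {w2, w4, w6}): φ is true.
  w7 (successors {w1, w3, w6}): φ is true.
For instance, at w1:
  At w1: <><><>(s -> ~p) requires <><>(s -> ~p) at some successor in {w6}.
    <><>(s -> ~p) holds at w6, so <><><>(s -> ~p) is true at w1.
      At w6: <><>(s -> ~p) requires <>(s -> ~p) at some successor in {w2, w4, w6}.
        <>(s -> ~p) holds at w2, so <><>(s -> ~p) is true at w6.
Satisfying worlds: {w0, w1, w2, w3, w4, w5, w6, w7}

w0, w1, w2, w3, w4, w5, w6, w7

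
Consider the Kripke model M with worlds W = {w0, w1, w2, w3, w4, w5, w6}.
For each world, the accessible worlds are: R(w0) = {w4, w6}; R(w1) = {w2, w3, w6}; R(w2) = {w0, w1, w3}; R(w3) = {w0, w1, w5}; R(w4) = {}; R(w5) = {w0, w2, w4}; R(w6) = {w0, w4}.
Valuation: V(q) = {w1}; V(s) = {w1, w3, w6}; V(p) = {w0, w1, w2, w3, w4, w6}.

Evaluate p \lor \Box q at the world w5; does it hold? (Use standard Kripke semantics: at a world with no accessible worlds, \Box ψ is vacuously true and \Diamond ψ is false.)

No

At w5: p is false, \Box q is false, so p \lor \Box q is false.
  At w5: \Box q requires q at every successor {w0, w2, w4}.
    q fails at w0, so \Box q is false at w5.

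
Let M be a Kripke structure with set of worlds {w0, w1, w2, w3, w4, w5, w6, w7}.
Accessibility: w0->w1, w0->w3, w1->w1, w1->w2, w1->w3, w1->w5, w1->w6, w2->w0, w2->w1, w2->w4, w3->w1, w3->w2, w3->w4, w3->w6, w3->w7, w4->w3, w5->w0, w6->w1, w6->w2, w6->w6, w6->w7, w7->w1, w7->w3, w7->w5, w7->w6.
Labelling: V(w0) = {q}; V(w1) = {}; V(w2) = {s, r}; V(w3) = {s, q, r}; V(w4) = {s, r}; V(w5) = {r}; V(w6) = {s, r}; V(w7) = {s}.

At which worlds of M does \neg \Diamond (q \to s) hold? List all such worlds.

Let φ = \neg \Diamond (q \to s). Evaluate φ at each world:
  w0 (successors {w1, w3}): φ is false.
  w1 (successors {w1, w2, w3, w5, w6}): φ is false.
  w2 (successors {w0, w1, w4}): φ is false.
  w3 (successors {w1, w2, w4, w6, w7}): φ is false.
  w4 (successors {w3}): φ is false.
  w5 (successors {w0}): φ is true.
  w6 (successors {w1, w2, w6, w7}): φ is false.
  w7 (successors {w1, w3, w5, w6}): φ is false.
For instance, at w7:
  At w7: \Diamond (q \to s) is true, so \neg \Diamond (q \to s) is false.
    At w7: \Diamond (q \to s) requires q \to s at some successor in {w1, w3, w5, w6}.
      q \to s holds at w1, so \Diamond (q \to s) is true at w7.
Satisfying worlds: {w5}

w5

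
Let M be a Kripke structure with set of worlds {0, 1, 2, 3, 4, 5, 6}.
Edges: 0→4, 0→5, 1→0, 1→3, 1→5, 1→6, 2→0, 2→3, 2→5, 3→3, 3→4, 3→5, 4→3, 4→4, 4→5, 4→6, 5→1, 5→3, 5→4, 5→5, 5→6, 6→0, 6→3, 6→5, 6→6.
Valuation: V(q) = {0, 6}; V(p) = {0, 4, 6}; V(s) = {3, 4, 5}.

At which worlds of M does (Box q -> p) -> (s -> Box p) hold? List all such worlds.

0, 1, 2, 6

Let φ = (Box q -> p) -> (s -> Box p). Evaluate φ at each world:
  0 (successors {4, 5}): φ is true.
  1 (successors {0, 3, 5, 6}): φ is true.
  2 (successors {0, 3, 5}): φ is true.
  3 (successors {3, 4, 5}): φ is false.
  4 (successors {3, 4, 5, 6}): φ is false.
  5 (successors {1, 3, 4, 5, 6}): φ is false.
  6 (successors {0, 3, 5, 6}): φ is true.
For instance, at 6:
  At 6: Box q -> p is true, s -> Box p is true, so (Box q -> p) -> (s -> Box p) is true.
    At 6: Box q is false, p is true, so Box q -> p is true.
      At 6: Box q requires q at every successor {0, 3, 5, 6}.
        q fails at 3, so Box q is false at 6.
    At 6: s is false, Box p is false, so s -> Box p is true.
      At 6: Box p requires p at every successor {0, 3, 5, 6}.
        p fails at 3, so Box p is false at 6.
Satisfying worlds: {0, 1, 2, 6}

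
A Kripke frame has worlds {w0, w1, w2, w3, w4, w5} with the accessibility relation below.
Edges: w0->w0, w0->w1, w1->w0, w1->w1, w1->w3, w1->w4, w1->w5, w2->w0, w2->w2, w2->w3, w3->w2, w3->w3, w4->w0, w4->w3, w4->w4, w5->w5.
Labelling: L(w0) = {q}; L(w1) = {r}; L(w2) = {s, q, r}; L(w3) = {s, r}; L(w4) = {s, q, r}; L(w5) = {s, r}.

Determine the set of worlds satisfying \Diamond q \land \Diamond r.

w0, w1, w2, w3, w4

Let φ = \Diamond q \land \Diamond r. Evaluate φ at each world:
  w0 (successors {w0, w1}): φ is true.
  w1 (successors {w0, w1, w3, w4, w5}): φ is true.
  w2 (successors {w0, w2, w3}): φ is true.
  w3 (successors {w2, w3}): φ is true.
  w4 (successors {w0, w3, w4}): φ is true.
  w5 (successors {w5}): φ is false.
For instance, at w5:
  At w5: \Diamond q is false, \Diamond r is true, so \Diamond q \land \Diamond r is false.
    At w5: \Diamond q requires q at some successor in {w5}.
      At w5: q is false.
    So \Diamond q is false at w5.
    At w5: \Diamond r requires r at some successor in {w5}.
      r holds at w5, so \Diamond r is true at w5.
Satisfying worlds: {w0, w1, w2, w3, w4}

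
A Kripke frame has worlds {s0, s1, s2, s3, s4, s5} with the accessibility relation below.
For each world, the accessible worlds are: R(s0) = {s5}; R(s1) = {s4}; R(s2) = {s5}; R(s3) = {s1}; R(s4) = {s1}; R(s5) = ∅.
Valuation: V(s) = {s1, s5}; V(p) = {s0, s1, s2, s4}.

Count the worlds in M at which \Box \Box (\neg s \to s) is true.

Let φ = \Box \Box (\neg s \to s). Evaluate φ at each world:
  s0 (successors {s5}): φ is true.
  s1 (successors {s4}): φ is true.
  s2 (successors {s5}): φ is true.
  s3 (successors {s1}): φ is false.
  s4 (successors {s1}): φ is false.
  s5 (successors ∅): φ is true.
For instance, at s3:
  At s3: \Box \Box (\neg s \to s) requires \Box (\neg s \to s) at every successor {s1}.
    \Box (\neg s \to s) fails at s1, so \Box \Box (\neg s \to s) is false at s3.
      At s1: \Box (\neg s \to s) requires \neg s \to s at every successor {s4}.
        \neg s \to s fails at s4, so \Box (\neg s \to s) is false at s1.
Satisfying worlds: {s0, s1, s2, s5}

4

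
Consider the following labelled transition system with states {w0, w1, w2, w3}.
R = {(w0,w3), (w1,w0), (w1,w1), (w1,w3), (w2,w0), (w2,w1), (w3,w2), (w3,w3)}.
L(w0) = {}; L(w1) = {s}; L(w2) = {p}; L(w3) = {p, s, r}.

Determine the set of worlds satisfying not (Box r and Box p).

w1, w2, w3

Let φ = not (Box r and Box p). Evaluate φ at each world:
  w0 (successors {w3}): φ is false.
  w1 (successors {w0, w1, w3}): φ is true.
  w2 (successors {w0, w1}): φ is true.
  w3 (successors {w2, w3}): φ is true.
For instance, at w1:
  At w1: Box r and Box p is false, so not (Box r and Box p) is true.
    At w1: Box r is false, Box p is false, so Box r and Box p is false.
      At w1: Box r requires r at every successor {w0, w1, w3}.
        r fails at w0, so Box r is false at w1.
      At w1: Box p requires p at every successor {w0, w1, w3}.
        p fails at w0, so Box p is false at w1.
Satisfying worlds: {w1, w2, w3}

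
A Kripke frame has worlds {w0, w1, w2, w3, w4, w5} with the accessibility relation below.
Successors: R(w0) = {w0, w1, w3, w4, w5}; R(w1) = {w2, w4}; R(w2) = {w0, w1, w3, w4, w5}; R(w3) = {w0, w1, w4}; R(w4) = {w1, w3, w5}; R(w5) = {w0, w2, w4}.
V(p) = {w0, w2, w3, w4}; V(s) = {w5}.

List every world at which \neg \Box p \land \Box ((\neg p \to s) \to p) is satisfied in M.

w3

Let φ = \neg \Box p \land \Box ((\neg p \to s) \to p). Evaluate φ at each world:
  w0 (successors {w0, w1, w3, w4, w5}): φ is false.
  w1 (successors {w2, w4}): φ is false.
  w2 (successors {w0, w1, w3, w4, w5}): φ is false.
  w3 (successors {w0, w1, w4}): φ is true.
  w4 (successors {w1, w3, w5}): φ is false.
  w5 (successors {w0, w2, w4}): φ is false.
For instance, at w1:
  At w1: \neg \Box p is false, \Box ((\neg p \to s) \to p) is true, so \neg \Box p \land \Box ((\neg p \to s) \to p) is false.
    At w1: \Box p is true, so \neg \Box p is false.
      At w1: \Box p requires p at every successor {w2, w4}.
        At w2: p is true.
        At w4: p is true.
      So \Box p is true at w1.
    At w1: \Box ((\neg p \to s) \to p) requires (\neg p \to s) \to p at every successor {w2, w4}.
      At w2: (\neg p \to s) \to p is true.
      At w4: (\neg p \to s) \to p is true.
    So \Box ((\neg p \to s) \to p) is true at w1.
Satisfying worlds: {w3}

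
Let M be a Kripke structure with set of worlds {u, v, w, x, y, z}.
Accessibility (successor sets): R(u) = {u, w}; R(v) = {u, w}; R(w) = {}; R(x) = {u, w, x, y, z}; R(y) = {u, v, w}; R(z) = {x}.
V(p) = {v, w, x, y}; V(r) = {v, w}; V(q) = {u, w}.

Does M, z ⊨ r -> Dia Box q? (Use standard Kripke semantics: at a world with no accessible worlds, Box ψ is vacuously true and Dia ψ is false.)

At z: r is false, Dia Box q is false, so r -> Dia Box q is true.
  At z: Dia Box q requires Box q at some successor in {x}.
    At x: Box q is false.
  So Dia Box q is false at z.

Yes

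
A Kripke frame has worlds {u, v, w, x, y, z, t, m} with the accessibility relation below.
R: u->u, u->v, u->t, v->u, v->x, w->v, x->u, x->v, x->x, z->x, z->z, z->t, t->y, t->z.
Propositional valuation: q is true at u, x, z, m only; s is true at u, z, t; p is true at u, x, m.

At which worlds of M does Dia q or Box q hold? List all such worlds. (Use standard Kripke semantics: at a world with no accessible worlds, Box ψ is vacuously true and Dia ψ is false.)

u, v, x, y, z, t, m

Let φ = Dia q or Box q. Evaluate φ at each world:
  u (successors {u, v, t}): φ is true.
  v (successors {u, x}): φ is true.
  w (successors {v}): φ is false.
  x (successors {u, v, x}): φ is true.
  y (successors ∅): φ is true.
  z (successors {x, z, t}): φ is true.
  t (successors {y, z}): φ is true.
  m (successors ∅): φ is true.
For instance, at w:
  At w: Dia q is false, Box q is false, so Dia q or Box q is false.
    At w: Dia q requires q at some successor in {v}.
      At v: q is false.
    So Dia q is false at w.
    At w: Box q requires q at every successor {v}.
      q fails at v, so Box q is false at w.
Satisfying worlds: {u, v, x, y, z, t, m}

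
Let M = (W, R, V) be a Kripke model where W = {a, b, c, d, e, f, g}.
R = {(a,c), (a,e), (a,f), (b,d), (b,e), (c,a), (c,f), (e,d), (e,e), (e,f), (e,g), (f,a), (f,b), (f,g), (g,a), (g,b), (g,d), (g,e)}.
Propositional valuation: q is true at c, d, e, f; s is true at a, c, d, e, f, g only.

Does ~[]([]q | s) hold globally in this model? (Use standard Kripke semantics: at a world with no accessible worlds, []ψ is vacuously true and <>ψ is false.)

No

Let φ = ~[]([]q | s). Evaluate φ at each world:
  a (successors {c, e, f}): φ is false.
  b (successors {d, e}): φ is false.
  c (successors {a, f}): φ is false.
  d (successors ∅): φ is false.
  e (successors {d, e, f, g}): φ is false.
  f (successors {a, b, g}): φ is false.
  g (successors {a, b, d, e}): φ is false.
Detail at a (counterexample):
  At a: []([]q | s) is true, so ~[]([]q | s) is false.
    At a: []([]q | s) requires []q | s at every successor {c, e, f}.
      At c: []q | s is true.
      At e: []q | s is true.
      At f: []q | s is true.
    So []([]q | s) is true at a.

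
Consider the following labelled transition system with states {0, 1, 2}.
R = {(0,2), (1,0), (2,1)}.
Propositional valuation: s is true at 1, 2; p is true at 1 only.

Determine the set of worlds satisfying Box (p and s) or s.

Let φ = Box (p and s) or s. Evaluate φ at each world:
  0 (successors {2}): φ is false.
  1 (successors {0}): φ is true.
  2 (successors {1}): φ is true.
For instance, at 2:
  At 2: Box (p and s) is true, s is true, so Box (p and s) or s is true.
    At 2: Box (p and s) requires p and s at every successor {1}.
      At 1: p and s is true.
    So Box (p and s) is true at 2.
Satisfying worlds: {1, 2}

1, 2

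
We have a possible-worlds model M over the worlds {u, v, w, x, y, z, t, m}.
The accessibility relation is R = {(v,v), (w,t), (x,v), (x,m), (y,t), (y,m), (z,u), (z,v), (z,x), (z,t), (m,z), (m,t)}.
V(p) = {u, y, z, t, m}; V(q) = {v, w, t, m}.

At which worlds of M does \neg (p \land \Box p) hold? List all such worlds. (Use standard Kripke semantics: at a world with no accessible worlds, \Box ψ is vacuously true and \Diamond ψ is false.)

Recall that \Box ψ holds at a world iff ψ holds at every accessible world, and \Diamond ψ holds iff ψ holds at some accessible world.
Let φ = \neg (p \land \Box p). Evaluate φ at each world:
  u (successors ∅): φ is false.
  v (successors {v}): φ is true.
  w (successors {t}): φ is true.
  x (successors {v, m}): φ is true.
  y (successors {t, m}): φ is false.
  z (successors {u, v, x, t}): φ is true.
  t (successors ∅): φ is false.
  m (successors {z, t}): φ is false.
For instance, at x:
  At x: p \land \Box p is false, so \neg (p \land \Box p) is true.
    At x: p is false, \Box p is false, so p \land \Box p is false.
      At x: \Box p requires p at every successor {v, m}.
        p fails at v, so \Box p is false at x.
Satisfying worlds: {v, w, x, z}

v, w, x, z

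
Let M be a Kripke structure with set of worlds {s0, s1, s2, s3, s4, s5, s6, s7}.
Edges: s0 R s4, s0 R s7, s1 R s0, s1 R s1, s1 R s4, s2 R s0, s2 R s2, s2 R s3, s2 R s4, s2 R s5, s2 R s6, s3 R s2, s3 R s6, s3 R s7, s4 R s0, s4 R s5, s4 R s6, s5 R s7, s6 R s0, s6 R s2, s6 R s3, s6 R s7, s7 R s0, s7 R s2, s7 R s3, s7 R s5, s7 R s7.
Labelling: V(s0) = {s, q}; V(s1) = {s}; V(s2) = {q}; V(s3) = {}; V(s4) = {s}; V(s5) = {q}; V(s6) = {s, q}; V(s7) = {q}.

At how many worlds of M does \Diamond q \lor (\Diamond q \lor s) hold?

8

Let φ = \Diamond q \lor (\Diamond q \lor s). Evaluate φ at each world:
  s0 (successors {s4, s7}): φ is true.
  s1 (successors {s0, s1, s4}): φ is true.
  s2 (successors {s0, s2, s3, s4, s5, s6}): φ is true.
  s3 (successors {s2, s6, s7}): φ is true.
  s4 (successors {s0, s5, s6}): φ is true.
  s5 (successors {s7}): φ is true.
  s6 (successors {s0, s2, s3, s7}): φ is true.
  s7 (successors {s0, s2, s3, s5, s7}): φ is true.
For instance, at s7:
  At s7: \Diamond q is true, \Diamond q \lor s is true, so \Diamond q \lor (\Diamond q \lor s) is true.
    At s7: \Diamond q requires q at some successor in {s0, s2, s3, s5, s7}.
      q holds at s0, so \Diamond q is true at s7.
    At s7: \Diamond q is true, s is false, so \Diamond q \lor s is true.
      At s7: \Diamond q requires q at some successor in {s0, s2, s3, s5, s7}.
        q holds at s0, so \Diamond q is true at s7.
Satisfying worlds: {s0, s1, s2, s3, s4, s5, s6, s7}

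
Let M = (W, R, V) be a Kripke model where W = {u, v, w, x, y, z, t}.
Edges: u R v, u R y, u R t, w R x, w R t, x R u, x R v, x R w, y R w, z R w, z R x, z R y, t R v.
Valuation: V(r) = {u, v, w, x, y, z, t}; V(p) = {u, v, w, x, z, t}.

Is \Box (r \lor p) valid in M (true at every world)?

Recall that \Box ψ holds at a world iff ψ holds at every accessible world, and \Diamond ψ holds iff ψ holds at some accessible world.
Let φ = \Box (r \lor p). Evaluate φ at each world:
  u (successors {v, y, t}): φ is true.
  v (successors ∅): φ is true.
  w (successors {x, t}): φ is true.
  x (successors {u, v, w}): φ is true.
  y (successors {w}): φ is true.
  z (successors {w, x, y}): φ is true.
  t (successors {v}): φ is true.
For instance, at x:
  At x: \Box (r \lor p) requires r \lor p at every successor {u, v, w}.
    At u: r \lor p is true.
    At v: r \lor p is true.
    At w: r \lor p is true.
  So \Box (r \lor p) is true at x.

Yes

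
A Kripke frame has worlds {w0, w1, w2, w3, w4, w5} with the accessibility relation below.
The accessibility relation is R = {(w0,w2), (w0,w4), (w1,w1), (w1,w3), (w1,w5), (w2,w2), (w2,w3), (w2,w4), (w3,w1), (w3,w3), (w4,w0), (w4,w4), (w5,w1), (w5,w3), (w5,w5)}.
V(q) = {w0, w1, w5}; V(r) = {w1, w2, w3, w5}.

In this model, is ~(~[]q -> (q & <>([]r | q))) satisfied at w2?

Yes

At w2: ~[]q -> (q & <>([]r | q)) is false, so ~(~[]q -> (q & <>([]r | q))) is true.
  At w2: ~[]q is true, q & <>([]r | q) is false, so ~[]q -> (q & <>([]r | q)) is false.
    At w2: []q is false, so ~[]q is true.
      At w2: []q requires q at every successor {w2, w3, w4}.
        q fails at w2, so []q is false at w2.
    At w2: q is false, <>([]r | q) is true, so q & <>([]r | q) is false.
      At w2: <>([]r | q) requires []r | q at some successor in {w2, w3, w4}.
        []r | q holds at w3, so <>([]r | q) is true at w2.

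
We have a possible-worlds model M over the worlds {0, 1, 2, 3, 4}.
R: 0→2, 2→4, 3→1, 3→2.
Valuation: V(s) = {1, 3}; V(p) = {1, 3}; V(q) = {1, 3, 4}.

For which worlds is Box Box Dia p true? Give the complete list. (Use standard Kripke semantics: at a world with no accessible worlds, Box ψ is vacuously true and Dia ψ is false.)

Recall that Box ψ holds at a world iff ψ holds at every accessible world, and Dia ψ holds iff ψ holds at some accessible world.
Let φ = Box Box Dia p. Evaluate φ at each world:
  0 (successors {2}): φ is false.
  1 (successors ∅): φ is true.
  2 (successors {4}): φ is true.
  3 (successors {1, 2}): φ is false.
  4 (successors ∅): φ is true.
For instance, at 2:
  At 2: Box Box Dia p requires Box Dia p at every successor {4}.
      At 4: no accessible worlds, so Box Dia p holds vacuously.
  So Box Box Dia p is true at 2.
Satisfying worlds: {1, 2, 4}

1, 2, 4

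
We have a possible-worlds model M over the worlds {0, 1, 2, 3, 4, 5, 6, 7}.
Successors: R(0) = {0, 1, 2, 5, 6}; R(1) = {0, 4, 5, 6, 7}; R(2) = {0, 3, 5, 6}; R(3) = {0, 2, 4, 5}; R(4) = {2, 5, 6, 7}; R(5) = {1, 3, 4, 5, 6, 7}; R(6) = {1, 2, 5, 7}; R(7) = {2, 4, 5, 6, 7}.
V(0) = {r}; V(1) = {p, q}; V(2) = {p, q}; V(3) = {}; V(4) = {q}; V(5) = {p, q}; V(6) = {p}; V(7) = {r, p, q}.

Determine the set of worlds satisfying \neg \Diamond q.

none

Recall that \Diamond ψ holds at a world iff ψ holds at some accessible world.
Let φ = \neg \Diamond q. Evaluate φ at each world:
  0 (successors {0, 1, 2, 5, 6}): φ is false.
  1 (successors {0, 4, 5, 6, 7}): φ is false.
  2 (successors {0, 3, 5, 6}): φ is false.
  3 (successors {0, 2, 4, 5}): φ is false.
  4 (successors {2, 5, 6, 7}): φ is false.
  5 (successors {1, 3, 4, 5, 6, 7}): φ is false.
  6 (successors {1, 2, 5, 7}): φ is false.
  7 (successors {2, 4, 5, 6, 7}): φ is false.
For instance, at 2:
  At 2: \Diamond q is true, so \neg \Diamond q is false.
    At 2: \Diamond q requires q at some successor in {0, 3, 5, 6}.
      q holds at 5, so \Diamond q is true at 2.
Satisfying worlds: none.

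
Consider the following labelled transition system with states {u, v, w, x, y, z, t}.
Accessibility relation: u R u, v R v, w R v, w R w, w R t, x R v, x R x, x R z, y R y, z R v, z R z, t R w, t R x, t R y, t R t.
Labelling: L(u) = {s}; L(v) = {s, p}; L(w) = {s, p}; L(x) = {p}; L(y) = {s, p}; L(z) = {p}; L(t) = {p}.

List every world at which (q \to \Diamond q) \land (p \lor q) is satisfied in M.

v, w, x, y, z, t

Recall that \Diamond ψ holds at a world iff ψ holds at some accessible world.
Let φ = (q \to \Diamond q) \land (p \lor q). Evaluate φ at each world:
  u (successors {u}): φ is false.
  v (successors {v}): φ is true.
  w (successors {v, w, t}): φ is true.
  x (successors {v, x, z}): φ is true.
  y (successors {y}): φ is true.
  z (successors {v, z}): φ is true.
  t (successors {w, x, y, t}): φ is true.
For instance, at y:
  At y: q \to \Diamond q is true, p \lor q is true, so (q \to \Diamond q) \land (p \lor q) is true.
    At y: q is false, \Diamond q is false, so q \to \Diamond q is true.
      At y: \Diamond q requires q at some successor in {y}.
        At y: q is false.
      So \Diamond q is false at y.
Satisfying worlds: {v, w, x, y, z, t}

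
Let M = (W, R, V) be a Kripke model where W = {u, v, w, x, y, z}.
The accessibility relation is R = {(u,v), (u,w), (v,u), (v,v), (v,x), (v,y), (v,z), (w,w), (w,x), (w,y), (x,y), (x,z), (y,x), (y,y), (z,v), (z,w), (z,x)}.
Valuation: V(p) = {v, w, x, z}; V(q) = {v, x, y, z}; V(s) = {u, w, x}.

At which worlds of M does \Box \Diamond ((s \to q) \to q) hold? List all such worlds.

u, v, w, x, y, z

Let φ = \Box \Diamond ((s \to q) \to q). Evaluate φ at each world:
  u (successors {v, w}): φ is true.
  v (successors {u, v, x, y, z}): φ is true.
  w (successors {w, x, y}): φ is true.
  x (successors {y, z}): φ is true.
  y (successors {x, y}): φ is true.
  z (successors {v, w, x}): φ is true.
For instance, at x:
  At x: \Box \Diamond ((s \to q) \to q) requires \Diamond ((s \to q) \to q) at every successor {y, z}.
      At y: \Diamond ((s \to q) \to q) requires (s \to q) \to q at some successor in {x, y}.
        (s \to q) \to q holds at x, so \Diamond ((s \to q) \to q) is true at y.
      At z: \Diamond ((s \to q) \to q) requires (s \to q) \to q at some successor in {v, w, x}.
        (s \to q) \to q holds at v, so \Diamond ((s \to q) \to q) is true at z.
  So \Box \Diamond ((s \to q) \to q) is true at x.
Satisfying worlds: {u, v, w, x, y, z}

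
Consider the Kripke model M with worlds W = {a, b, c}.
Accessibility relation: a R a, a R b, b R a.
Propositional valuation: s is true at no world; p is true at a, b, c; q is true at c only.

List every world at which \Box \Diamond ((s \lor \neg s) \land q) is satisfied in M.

Let φ = \Box \Diamond ((s \lor \neg s) \land q). Evaluate φ at each world:
  a (successors {a, b}): φ is false.
  b (successors {a}): φ is false.
  c (successors ∅): φ is true.
For instance, at b:
  At b: \Box \Diamond ((s \lor \neg s) \land q) requires \Diamond ((s \lor \neg s) \land q) at every successor {a}.
    \Diamond ((s \lor \neg s) \land q) fails at a, so \Box \Diamond ((s \lor \neg s) \land q) is false at b.
      At a: \Diamond ((s \lor \neg s) \land q) requires (s \lor \neg s) \land q at some successor in {a, b}.
        At a: (s \lor \neg s) \land q is false.
        At b: (s \lor \neg s) \land q is false.
      So \Diamond ((s \lor \neg s) \land q) is false at a.
Satisfying worlds: {c}

c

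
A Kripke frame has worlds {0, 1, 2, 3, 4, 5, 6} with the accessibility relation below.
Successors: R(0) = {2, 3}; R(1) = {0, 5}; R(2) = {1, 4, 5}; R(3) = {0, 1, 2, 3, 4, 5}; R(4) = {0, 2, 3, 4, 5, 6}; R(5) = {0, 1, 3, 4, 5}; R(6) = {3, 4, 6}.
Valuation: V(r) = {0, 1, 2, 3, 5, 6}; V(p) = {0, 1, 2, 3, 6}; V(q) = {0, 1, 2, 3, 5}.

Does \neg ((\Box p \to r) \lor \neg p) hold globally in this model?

No

Let φ = \neg ((\Box p \to r) \lor \neg p). Evaluate φ at each world:
  0 (successors {2, 3}): φ is false.
  1 (successors {0, 5}): φ is false.
  2 (successors {1, 4, 5}): φ is false.
  3 (successors {0, 1, 2, 3, 4, 5}): φ is false.
  4 (successors {0, 2, 3, 4, 5, 6}): φ is false.
  5 (successors {0, 1, 3, 4, 5}): φ is false.
  6 (successors {3, 4, 6}): φ is false.
Detail at 0 (counterexample):
  At 0: (\Box p \to r) \lor \neg p is true, so \neg ((\Box p \to r) \lor \neg p) is false.
    At 0: \Box p \to r is true, \neg p is false, so (\Box p \to r) \lor \neg p is true.
      At 0: \Box p is true, r is true, so \Box p \to r is true.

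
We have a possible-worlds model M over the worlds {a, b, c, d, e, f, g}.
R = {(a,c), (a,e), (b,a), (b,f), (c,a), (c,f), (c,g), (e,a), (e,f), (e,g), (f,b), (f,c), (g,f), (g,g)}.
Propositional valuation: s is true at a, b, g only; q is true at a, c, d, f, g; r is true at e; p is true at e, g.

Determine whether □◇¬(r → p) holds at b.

No

Recall that □ψ holds at a world iff ψ holds at every accessible world, and ◇ψ holds iff ψ holds at some accessible world.
At b: □◇¬(r → p) requires ◇¬(r → p) at every successor {a, f}.
  ◇¬(r → p) fails at a, so □◇¬(r → p) is false at b.
    At a: ◇¬(r → p) requires ¬(r → p) at some successor in {c, e}.
      At c: ¬(r → p) is false.
      At e: ¬(r → p) is false.
    So ◇¬(r → p) is false at a.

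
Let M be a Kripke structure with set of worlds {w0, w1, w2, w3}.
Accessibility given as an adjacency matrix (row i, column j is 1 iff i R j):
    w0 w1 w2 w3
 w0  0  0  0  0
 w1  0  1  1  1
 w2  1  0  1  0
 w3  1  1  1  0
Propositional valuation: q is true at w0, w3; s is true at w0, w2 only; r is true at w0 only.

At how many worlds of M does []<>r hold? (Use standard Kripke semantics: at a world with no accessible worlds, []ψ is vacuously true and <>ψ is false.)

Recall that []ψ holds at a world iff ψ holds at every accessible world, and <>ψ holds iff ψ holds at some accessible world.
Let φ = []<>r. Evaluate φ at each world:
  w0 (successors ∅): φ is true.
  w1 (successors {w1, w2, w3}): φ is false.
  w2 (successors {w0, w2}): φ is false.
  w3 (successors {w0, w1, w2}): φ is false.
For instance, at w3:
  At w3: []<>r requires <>r at every successor {w0, w1, w2}.
    <>r fails at w0, so []<>r is false at w3.
      At w0: no accessible worlds, so <>r is false.
Satisfying worlds: {w0}

1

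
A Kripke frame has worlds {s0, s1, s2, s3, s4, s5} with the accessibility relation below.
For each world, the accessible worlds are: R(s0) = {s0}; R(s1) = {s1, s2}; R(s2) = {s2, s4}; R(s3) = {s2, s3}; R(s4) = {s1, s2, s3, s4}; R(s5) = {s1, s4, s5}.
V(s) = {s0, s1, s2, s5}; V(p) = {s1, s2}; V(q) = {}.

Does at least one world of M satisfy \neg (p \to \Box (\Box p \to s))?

No

Recall that \Box ψ holds at a world iff ψ holds at every accessible world, and \Diamond ψ holds iff ψ holds at some accessible world.
Let φ = \neg (p \to \Box (\Box p \to s)). Evaluate φ at each world:
  s0 (successors {s0}): φ is false.
  s1 (successors {s1, s2}): φ is false.
  s2 (successors {s2, s4}): φ is false.
  s3 (successors {s2, s3}): φ is false.
  s4 (successors {s1, s2, s3, s4}): φ is false.
  s5 (successors {s1, s4, s5}): φ is false.
For instance, at s4:
  At s4: p \to \Box (\Box p \to s) is true, so \neg (p \to \Box (\Box p \to s)) is false.
    At s4: p is false, \Box (\Box p \to s) is true, so p \to \Box (\Box p \to s) is true.
      At s4: \Box (\Box p \to s) requires \Box p \to s at every successor {s1, s2, s3, s4}.
        At s1: \Box p \to s is true.
        At s2: \Box p \to s is true.
        At s3: \Box p \to s is true.
        At s4: \Box p \to s is true.
      So \Box (\Box p \to s) is true at s4.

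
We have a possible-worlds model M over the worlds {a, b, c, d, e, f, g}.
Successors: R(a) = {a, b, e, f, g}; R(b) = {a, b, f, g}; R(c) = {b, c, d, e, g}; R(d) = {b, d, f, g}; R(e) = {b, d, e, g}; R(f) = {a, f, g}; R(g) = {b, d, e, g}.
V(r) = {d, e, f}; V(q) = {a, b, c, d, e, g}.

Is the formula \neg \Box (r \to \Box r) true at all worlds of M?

Let φ = \neg \Box (r \to \Box r). Evaluate φ at each world:
  a (successors {a, b, e, f, g}): φ is true.
  b (successors {a, b, f, g}): φ is true.
  c (successors {b, c, d, e, g}): φ is true.
  d (successors {b, d, f, g}): φ is true.
  e (successors {b, d, e, g}): φ is true.
  f (successors {a, f, g}): φ is true.
  g (successors {b, d, e, g}): φ is true.
For instance, at d:
  At d: \Box (r \to \Box r) is false, so \neg \Box (r \to \Box r) is true.
    At d: \Box (r \to \Box r) requires r \to \Box r at every successor {b, d, f, g}.
      r \to \Box r fails at d, so \Box (r \to \Box r) is false at d.

Yes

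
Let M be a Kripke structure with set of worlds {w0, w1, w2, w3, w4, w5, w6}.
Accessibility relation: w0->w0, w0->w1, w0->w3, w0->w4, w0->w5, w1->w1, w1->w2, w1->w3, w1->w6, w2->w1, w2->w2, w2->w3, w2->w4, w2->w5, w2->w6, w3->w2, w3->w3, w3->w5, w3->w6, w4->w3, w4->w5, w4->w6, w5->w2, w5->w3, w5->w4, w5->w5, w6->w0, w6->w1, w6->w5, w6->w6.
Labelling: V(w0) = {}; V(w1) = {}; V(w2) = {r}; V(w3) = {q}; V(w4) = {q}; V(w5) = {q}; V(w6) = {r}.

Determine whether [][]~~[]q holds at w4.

At w4: [][]~~[]q requires []~~[]q at every successor {w3, w5, w6}.
  []~~[]q fails at w3, so [][]~~[]q is false at w4.
    At w3: []~~[]q requires ~~[]q at every successor {w2, w3, w5, w6}.
      ~~[]q fails at w2, so []~~[]q is false at w3.

No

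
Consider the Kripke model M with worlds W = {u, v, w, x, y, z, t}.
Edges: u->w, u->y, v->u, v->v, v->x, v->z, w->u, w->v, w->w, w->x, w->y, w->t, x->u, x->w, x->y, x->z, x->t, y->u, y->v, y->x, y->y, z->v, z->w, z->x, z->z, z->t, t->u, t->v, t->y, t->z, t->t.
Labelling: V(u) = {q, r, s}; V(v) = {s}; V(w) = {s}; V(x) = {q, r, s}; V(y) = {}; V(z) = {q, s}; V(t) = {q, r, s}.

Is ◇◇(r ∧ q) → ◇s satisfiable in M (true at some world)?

Yes

Let φ = ◇◇(r ∧ q) → ◇s. Evaluate φ at each world:
  u (successors {w, y}): φ is true.
  v (successors {u, v, x, z}): φ is true.
  w (successors {u, v, w, x, y, t}): φ is true.
  x (successors {u, w, y, z, t}): φ is true.
  y (successors {u, v, x, y}): φ is true.
  z (successors {v, w, x, z, t}): φ is true.
  t (successors {u, v, y, z, t}): φ is true.
Detail at u (witness):
  At u: ◇◇(r ∧ q) is true, ◇s is true, so ◇◇(r ∧ q) → ◇s is true.
    At u: ◇◇(r ∧ q) requires ◇(r ∧ q) at some successor in {w, y}.
      ◇(r ∧ q) holds at w, so ◇◇(r ∧ q) is true at u.
    At u: ◇s requires s at some successor in {w, y}.
      s holds at w, so ◇s is true at u.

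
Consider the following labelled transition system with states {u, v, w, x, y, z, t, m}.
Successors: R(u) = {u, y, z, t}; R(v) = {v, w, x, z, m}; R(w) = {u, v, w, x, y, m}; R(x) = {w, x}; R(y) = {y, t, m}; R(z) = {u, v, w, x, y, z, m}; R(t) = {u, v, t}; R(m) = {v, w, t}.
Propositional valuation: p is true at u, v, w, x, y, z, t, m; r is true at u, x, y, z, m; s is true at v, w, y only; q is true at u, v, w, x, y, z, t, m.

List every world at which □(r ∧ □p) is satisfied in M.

Let φ = □(r ∧ □p). Evaluate φ at each world:
  u (successors {u, y, z, t}): φ is false.
  v (successors {v, w, x, z, m}): φ is false.
  w (successors {u, v, w, x, y, m}): φ is false.
  x (successors {w, x}): φ is false.
  y (successors {y, t, m}): φ is false.
  z (successors {u, v, w, x, y, z, m}): φ is false.
  t (successors {u, v, t}): φ is false.
  m (successors {v, w, t}): φ is false.
For instance, at m:
  At m: □(r ∧ □p) requires r ∧ □p at every successor {v, w, t}.
    r ∧ □p fails at v, so □(r ∧ □p) is false at m.
      At v: r is false, □p is true, so r ∧ □p is false.
Satisfying worlds: none.

none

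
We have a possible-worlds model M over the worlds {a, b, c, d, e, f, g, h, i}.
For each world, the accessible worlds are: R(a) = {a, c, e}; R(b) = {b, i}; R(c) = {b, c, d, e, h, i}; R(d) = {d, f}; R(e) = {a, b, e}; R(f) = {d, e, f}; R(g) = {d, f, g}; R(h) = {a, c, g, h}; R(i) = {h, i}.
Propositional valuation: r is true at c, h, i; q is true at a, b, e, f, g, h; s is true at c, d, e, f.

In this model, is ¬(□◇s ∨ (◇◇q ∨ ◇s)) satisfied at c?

At c: □◇s ∨ (◇◇q ∨ ◇s) is true, so ¬(□◇s ∨ (◇◇q ∨ ◇s)) is false.
  At c: □◇s is false, ◇◇q ∨ ◇s is true, so □◇s ∨ (◇◇q ∨ ◇s) is true.
    At c: □◇s requires ◇s at every successor {b, c, d, e, h, i}.
      ◇s fails at b, so □◇s is false at c.
    At c: ◇◇q is true, ◇s is true, so ◇◇q ∨ ◇s is true.
      At c: ◇◇q requires ◇q at some successor in {b, c, d, e, h, i}.
        ◇q holds at b, so ◇◇q is true at c.
      At c: ◇s requires s at some successor in {b, c, d, e, h, i}.
        s holds at c, so ◇s is true at c.

No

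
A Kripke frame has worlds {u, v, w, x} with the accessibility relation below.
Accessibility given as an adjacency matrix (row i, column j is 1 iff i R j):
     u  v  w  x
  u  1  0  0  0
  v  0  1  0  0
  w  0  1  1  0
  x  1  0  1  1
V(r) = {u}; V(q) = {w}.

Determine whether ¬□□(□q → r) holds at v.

No

Recall that □ψ holds at a world iff ψ holds at every accessible world, and ◇ψ holds iff ψ holds at some accessible world.
At v: □□(□q → r) is true, so ¬□□(□q → r) is false.
  At v: □□(□q → r) requires □(□q → r) at every successor {v}.
      At v: □(□q → r) requires □q → r at every successor {v}.
        At v: □q → r is true.
      So □(□q → r) is true at v.
  So □□(□q → r) is true at v.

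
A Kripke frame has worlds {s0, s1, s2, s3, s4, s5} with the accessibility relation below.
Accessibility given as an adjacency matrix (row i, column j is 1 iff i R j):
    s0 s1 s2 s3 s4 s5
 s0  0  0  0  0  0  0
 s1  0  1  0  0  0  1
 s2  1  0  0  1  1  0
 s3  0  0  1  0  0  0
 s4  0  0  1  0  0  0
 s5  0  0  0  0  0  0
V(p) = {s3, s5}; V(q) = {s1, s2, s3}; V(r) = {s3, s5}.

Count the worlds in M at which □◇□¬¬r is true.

4

Let φ = □◇□¬¬r. Evaluate φ at each world:
  s0 (successors ∅): φ is true.
  s1 (successors {s1, s5}): φ is false.
  s2 (successors {s0, s3, s4}): φ is false.
  s3 (successors {s2}): φ is true.
  s4 (successors {s2}): φ is true.
  s5 (successors ∅): φ is true.
For instance, at s4:
  At s4: □◇□¬¬r requires ◇□¬¬r at every successor {s2}.
      At s2: ◇□¬¬r requires □¬¬r at some successor in {s0, s3, s4}.
        □¬¬r holds at s0, so ◇□¬¬r is true at s2.
  So □◇□¬¬r is true at s4.
Satisfying worlds: {s0, s3, s4, s5}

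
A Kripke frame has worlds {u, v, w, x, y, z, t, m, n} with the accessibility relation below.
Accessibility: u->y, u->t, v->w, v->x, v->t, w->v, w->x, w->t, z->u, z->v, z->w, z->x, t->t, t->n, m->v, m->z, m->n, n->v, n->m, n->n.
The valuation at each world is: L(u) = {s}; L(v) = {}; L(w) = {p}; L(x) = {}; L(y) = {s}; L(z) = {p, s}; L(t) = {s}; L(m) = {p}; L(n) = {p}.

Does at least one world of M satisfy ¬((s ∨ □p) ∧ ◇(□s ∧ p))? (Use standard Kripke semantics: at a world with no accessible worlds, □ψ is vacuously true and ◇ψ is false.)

Yes

Let φ = ¬((s ∨ □p) ∧ ◇(□s ∧ p)). Evaluate φ at each world:
  u (successors {y, t}): φ is true.
  v (successors {w, x, t}): φ is true.
  w (successors {v, x, t}): φ is true.
  x (successors ∅): φ is true.
  y (successors ∅): φ is true.
  z (successors {u, v, w, x}): φ is true.
  t (successors {t, n}): φ is true.
  m (successors {v, z, n}): φ is true.
  n (successors {v, m, n}): φ is true.
Detail at u (witness):
  At u: (s ∨ □p) ∧ ◇(□s ∧ p) is false, so ¬((s ∨ □p) ∧ ◇(□s ∧ p)) is true.
    At u: s ∨ □p is true, ◇(□s ∧ p) is false, so (s ∨ □p) ∧ ◇(□s ∧ p) is false.
      At u: s is true, □p is false, so s ∨ □p is true.
      At u: ◇(□s ∧ p) requires □s ∧ p at some successor in {y, t}.
        At y: □s ∧ p is false.
        At t: □s ∧ p is false.
      So ◇(□s ∧ p) is false at u.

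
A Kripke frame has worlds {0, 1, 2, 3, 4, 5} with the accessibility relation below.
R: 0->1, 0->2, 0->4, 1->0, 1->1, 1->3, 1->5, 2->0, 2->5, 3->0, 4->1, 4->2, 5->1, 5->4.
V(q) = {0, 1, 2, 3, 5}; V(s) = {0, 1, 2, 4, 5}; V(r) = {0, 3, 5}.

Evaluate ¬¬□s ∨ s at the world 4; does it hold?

Yes

At 4: ¬¬□s is true, s is true, so ¬¬□s ∨ s is true.
  At 4: ¬□s is false, so ¬¬□s is true.
    At 4: □s is true, so ¬□s is false.
      At 4: □s requires s at every successor {1, 2}.
        At 1: s is true.
        At 2: s is true.
      So □s is true at 4.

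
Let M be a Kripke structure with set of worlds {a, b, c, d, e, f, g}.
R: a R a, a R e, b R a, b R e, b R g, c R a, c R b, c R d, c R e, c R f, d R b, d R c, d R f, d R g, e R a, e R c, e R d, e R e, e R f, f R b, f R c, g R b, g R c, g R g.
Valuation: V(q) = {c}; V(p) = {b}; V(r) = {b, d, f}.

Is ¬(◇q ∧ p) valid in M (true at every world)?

Let φ = ¬(◇q ∧ p). Evaluate φ at each world:
  a (successors {a, e}): φ is true.
  b (successors {a, e, g}): φ is true.
  c (successors {a, b, d, e, f}): φ is true.
  d (successors {b, c, f, g}): φ is true.
  e (successors {a, c, d, e, f}): φ is true.
  f (successors {b, c}): φ is true.
  g (successors {b, c, g}): φ is true.
For instance, at g:
  At g: ◇q ∧ p is false, so ¬(◇q ∧ p) is true.
    At g: ◇q is true, p is false, so ◇q ∧ p is false.
      At g: ◇q requires q at some successor in {b, c, g}.
        q holds at c, so ◇q is true at g.

Yes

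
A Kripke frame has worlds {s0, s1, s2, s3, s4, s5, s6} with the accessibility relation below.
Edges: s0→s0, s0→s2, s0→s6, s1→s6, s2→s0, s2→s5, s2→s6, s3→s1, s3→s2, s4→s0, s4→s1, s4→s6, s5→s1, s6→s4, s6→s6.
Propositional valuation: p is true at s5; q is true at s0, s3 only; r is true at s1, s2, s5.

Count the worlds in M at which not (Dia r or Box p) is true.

2

Recall that Box ψ holds at a world iff ψ holds at every accessible world, and Dia ψ holds iff ψ holds at some accessible world.
Let φ = not (Dia r or Box p). Evaluate φ at each world:
  s0 (successors {s0, s2, s6}): φ is false.
  s1 (successors {s6}): φ is true.
  s2 (successors {s0, s5, s6}): φ is false.
  s3 (successors {s1, s2}): φ is false.
  s4 (successors {s0, s1, s6}): φ is false.
  s5 (successors {s1}): φ is false.
  s6 (successors {s4, s6}): φ is true.
For instance, at s0:
  At s0: Dia r or Box p is true, so not (Dia r or Box p) is false.
    At s0: Dia r is true, Box p is false, so Dia r or Box p is true.
      At s0: Dia r requires r at some successor in {s0, s2, s6}.
        r holds at s2, so Dia r is true at s0.
      At s0: Box p requires p at every successor {s0, s2, s6}.
        p fails at s0, so Box p is false at s0.
Satisfying worlds: {s1, s6}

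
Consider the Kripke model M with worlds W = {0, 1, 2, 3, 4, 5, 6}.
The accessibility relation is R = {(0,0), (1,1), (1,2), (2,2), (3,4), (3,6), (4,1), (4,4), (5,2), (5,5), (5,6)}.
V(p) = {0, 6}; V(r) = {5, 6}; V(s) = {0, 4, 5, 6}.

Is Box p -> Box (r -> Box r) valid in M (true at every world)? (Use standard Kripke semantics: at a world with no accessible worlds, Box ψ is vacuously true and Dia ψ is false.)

Yes

Recall that Box ψ holds at a world iff ψ holds at every accessible world, and Dia ψ holds iff ψ holds at some accessible world.
Let φ = Box p -> Box (r -> Box r). Evaluate φ at each world:
  0 (successors {0}): φ is true.
  1 (successors {1, 2}): φ is true.
  2 (successors {2}): φ is true.
  3 (successors {4, 6}): φ is true.
  4 (successors {1, 4}): φ is true.
  5 (successors {2, 5, 6}): φ is true.
  6 (successors ∅): φ is true.
For instance, at 2:
  At 2: Box p is false, Box (r -> Box r) is true, so Box p -> Box (r -> Box r) is true.
    At 2: Box p requires p at every successor {2}.
      p fails at 2, so Box p is false at 2.
    At 2: Box (r -> Box r) requires r -> Box r at every successor {2}.
      At 2: r -> Box r is true.
    So Box (r -> Box r) is true at 2.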